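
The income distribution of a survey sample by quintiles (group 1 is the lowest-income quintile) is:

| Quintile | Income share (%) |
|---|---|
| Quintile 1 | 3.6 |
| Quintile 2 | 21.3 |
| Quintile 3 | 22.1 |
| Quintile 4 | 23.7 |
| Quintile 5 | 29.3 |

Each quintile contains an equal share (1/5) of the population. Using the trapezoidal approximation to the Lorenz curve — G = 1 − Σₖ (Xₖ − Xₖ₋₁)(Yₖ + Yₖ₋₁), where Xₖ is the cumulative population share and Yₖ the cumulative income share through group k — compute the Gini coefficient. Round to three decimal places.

Cumulative income shares Yₖ: 0.0360, 0.2490, 0.4700, 0.7070, 1.0000
Σ (Xₖ−Xₖ₋₁)(Yₖ+Yₖ₋₁) = (1/5)(0.0360+0.0000) + (1/5)(0.2490+0.0360) + (1/5)(0.4700+0.2490) + (1/5)(0.7070+0.4700) + (1/5)(1.0000+0.7070)
  = 0.0072 + 0.0570 + 0.1438 + 0.2354 + 0.3414 = 0.7848
G = 1 − 0.7848 = 0.2152

0.215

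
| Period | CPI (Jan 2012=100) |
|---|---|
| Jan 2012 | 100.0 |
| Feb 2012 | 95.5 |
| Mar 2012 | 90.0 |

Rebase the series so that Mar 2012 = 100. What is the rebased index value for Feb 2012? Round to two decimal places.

106.11

Rebased(Feb 2012) = 95.5 / 90.0 × 100 = 106.1111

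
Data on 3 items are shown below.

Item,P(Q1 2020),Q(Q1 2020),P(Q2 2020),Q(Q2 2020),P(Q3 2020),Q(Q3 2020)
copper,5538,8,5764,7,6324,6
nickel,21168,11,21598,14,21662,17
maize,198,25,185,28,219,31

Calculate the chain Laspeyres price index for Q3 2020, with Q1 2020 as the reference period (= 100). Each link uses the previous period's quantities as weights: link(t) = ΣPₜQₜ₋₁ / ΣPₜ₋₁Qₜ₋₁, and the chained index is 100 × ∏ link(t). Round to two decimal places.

103.90

Link Q1 2020→Q2 2020:
ΣP(Q2 2020)Q(Q1 2020) = 5764×8 + 21598×11 + 185×25 = 46112 + 237578 + 4625 = 288315
ΣP(Q1 2020)Q(Q1 2020) = 5538×8 + 21168×11 + 198×25 = 44304 + 232848 + 4950 = 282102
link = 288315/282102 = 1.022024
Link Q2 2020→Q3 2020:
ΣP(Q3 2020)Q(Q2 2020) = 6324×7 + 21662×14 + 219×28 = 44268 + 303268 + 6132 = 353668
ΣP(Q2 2020)Q(Q2 2020) = 5764×7 + 21598×14 + 185×28 = 40348 + 302372 + 5180 = 347900
link = 353668/347900 = 1.016579
Chained index = 100 × 1.022024 × 1.016579 = 103.8969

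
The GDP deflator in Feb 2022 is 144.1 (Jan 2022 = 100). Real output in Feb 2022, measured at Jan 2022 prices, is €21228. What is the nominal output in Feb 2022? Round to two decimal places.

30589.55

Nominal = Real × (Index/100) = 21228 × (144.1/100)
        = 21228 × 1.441 = 30589.5480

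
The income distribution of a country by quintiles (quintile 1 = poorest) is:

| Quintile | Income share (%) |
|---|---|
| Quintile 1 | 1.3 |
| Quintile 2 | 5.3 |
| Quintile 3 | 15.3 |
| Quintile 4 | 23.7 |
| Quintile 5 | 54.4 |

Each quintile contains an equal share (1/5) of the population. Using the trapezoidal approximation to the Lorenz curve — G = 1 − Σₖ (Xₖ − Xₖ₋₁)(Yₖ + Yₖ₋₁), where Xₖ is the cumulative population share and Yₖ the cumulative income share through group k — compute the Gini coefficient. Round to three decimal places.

0.498

Cumulative income shares Yₖ: 0.0130, 0.0660, 0.2190, 0.4560, 1.0000
Σ (Xₖ−Xₖ₋₁)(Yₖ+Yₖ₋₁) = (1/5)(0.0130+0.0000) + (1/5)(0.0660+0.0130) + (1/5)(0.2190+0.0660) + (1/5)(0.4560+0.2190) + (1/5)(1.0000+0.4560)
  = 0.0026 + 0.0158 + 0.0570 + 0.1350 + 0.2912 = 0.5016
G = 1 − 0.5016 = 0.4984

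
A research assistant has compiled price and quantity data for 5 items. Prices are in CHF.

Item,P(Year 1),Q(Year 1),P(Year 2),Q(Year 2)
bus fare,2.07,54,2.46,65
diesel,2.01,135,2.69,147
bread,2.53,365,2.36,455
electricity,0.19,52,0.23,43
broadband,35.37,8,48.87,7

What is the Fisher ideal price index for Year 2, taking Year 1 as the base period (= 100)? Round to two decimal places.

Laspeyres component (base-period weights):
ΣP(Year 2)Q(Year 1) = 2.46×54 + 2.69×135 + 2.36×365 + 0.23×52 + 48.87×8 = 132.84 + 363.15 + 861.4 + 11.96 + 390.96 = 1760.31
ΣP(Year 1)Q(Year 1) = 2.07×54 + 2.01×135 + 2.53×365 + 0.19×52 + 35.37×8 = 111.78 + 271.35 + 923.45 + 9.88 + 282.96 = 1599.42
L = 1760.31 / 1599.42 × 100 = 110.0593
Paasche component (current-period weights):
ΣP(Year 2)Q(Year 2) = 2.46×65 + 2.69×147 + 2.36×455 + 0.23×43 + 48.87×7 = 159.9 + 395.43 + 1073.8 + 9.89 + 342.09 = 1981.11
ΣP(Year 1)Q(Year 2) = 2.07×65 + 2.01×147 + 2.53×455 + 0.19×43 + 35.37×7 = 134.55 + 295.47 + 1151.15 + 8.17 + 247.59 = 1836.93
P = 1981.11 / 1836.93 × 100 = 107.8490
Fisher = √(L × P) = √(110.0593 × 107.8490) = 108.9485

108.95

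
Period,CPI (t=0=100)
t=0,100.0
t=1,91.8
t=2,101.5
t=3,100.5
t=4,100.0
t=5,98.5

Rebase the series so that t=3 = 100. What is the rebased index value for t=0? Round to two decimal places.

99.50

Rebased(t=0) = 100.0 / 100.5 × 100 = 99.5025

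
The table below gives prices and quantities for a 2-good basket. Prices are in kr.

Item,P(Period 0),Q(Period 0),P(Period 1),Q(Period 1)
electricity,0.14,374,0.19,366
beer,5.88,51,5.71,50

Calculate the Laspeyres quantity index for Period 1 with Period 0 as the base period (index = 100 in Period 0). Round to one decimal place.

98.0

Laspeyres quantity index uses base-period prices as weights.
ΣP(Period 0)·Q(Period 1) = 0.14×366 + 5.88×50 = 51.24 + 294 = 345.24
ΣP(Period 0)·Q(Period 0) = 0.14×374 + 5.88×51 = 52.36 + 299.88 = 352.24
Index = 345.24 / 352.24 × 100 = 98.0127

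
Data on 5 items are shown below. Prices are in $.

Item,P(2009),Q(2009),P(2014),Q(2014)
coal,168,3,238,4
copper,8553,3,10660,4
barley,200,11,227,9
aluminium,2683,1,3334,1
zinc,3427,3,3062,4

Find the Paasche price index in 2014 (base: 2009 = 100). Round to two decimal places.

Paasche price index uses current-period quantities as weights.
ΣP(2014)·Q(2014) = 238×4 + 10660×4 + 227×9 + 3334×1 + 3062×4 = 952 + 42640 + 2043 + 3334 + 12248 = 61217
ΣP(2009)·Q(2014) = 168×4 + 8553×4 + 200×9 + 2683×1 + 3427×4 = 672 + 34212 + 1800 + 2683 + 13708 = 53075
Index = 61217 / 53075 × 100 = 115.3406

115.34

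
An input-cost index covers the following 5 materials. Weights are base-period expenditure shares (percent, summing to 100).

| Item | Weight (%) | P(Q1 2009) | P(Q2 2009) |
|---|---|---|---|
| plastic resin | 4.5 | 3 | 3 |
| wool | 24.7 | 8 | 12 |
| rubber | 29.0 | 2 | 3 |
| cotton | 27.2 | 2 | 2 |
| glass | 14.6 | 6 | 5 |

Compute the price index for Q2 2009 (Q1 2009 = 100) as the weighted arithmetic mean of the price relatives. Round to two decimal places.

plastic resin: 4.5 × (3/3) = 4.5 × 1.000000 = 4.5000
wool: 24.7 × (12/8) = 24.7 × 1.500000 = 37.0500
rubber: 29.0 × (3/2) = 29.0 × 1.500000 = 43.5000
cotton: 27.2 × (2/2) = 27.2 × 1.000000 = 27.2000
glass: 14.6 × (5/6) = 14.6 × 0.833333 = 12.1667
Index = Σ wᵢ·(p₁ᵢ/p₀ᵢ) = 4.5000 + 37.0500 + 43.5000 + 27.2000 + 12.1667 = 124.4167

124.42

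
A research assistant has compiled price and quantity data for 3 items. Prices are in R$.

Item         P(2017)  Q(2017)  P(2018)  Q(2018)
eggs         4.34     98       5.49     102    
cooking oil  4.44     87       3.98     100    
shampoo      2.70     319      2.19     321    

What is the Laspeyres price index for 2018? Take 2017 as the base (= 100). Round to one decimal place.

94.6

Laspeyres price index uses base-period quantities as weights.
ΣP(2018)·Q(2017) = 5.49×98 + 3.98×87 + 2.19×319 = 538.02 + 346.26 + 698.61 = 1582.89
ΣP(2017)·Q(2017) = 4.34×98 + 4.44×87 + 2.70×319 = 425.32 + 386.28 + 861.3 = 1672.9
Index = 1582.89 / 1672.9 × 100 = 94.6195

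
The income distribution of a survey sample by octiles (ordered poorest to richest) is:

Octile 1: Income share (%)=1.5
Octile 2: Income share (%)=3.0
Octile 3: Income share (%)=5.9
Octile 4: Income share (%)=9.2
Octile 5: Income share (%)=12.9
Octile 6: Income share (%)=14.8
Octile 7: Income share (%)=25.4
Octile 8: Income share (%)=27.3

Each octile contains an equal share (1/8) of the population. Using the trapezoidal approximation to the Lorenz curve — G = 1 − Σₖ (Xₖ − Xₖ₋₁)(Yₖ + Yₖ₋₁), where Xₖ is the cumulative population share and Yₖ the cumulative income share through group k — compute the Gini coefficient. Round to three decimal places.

0.404

Cumulative income shares Yₖ: 0.0150, 0.0450, 0.1040, 0.1960, 0.3250, 0.4730, 0.7270, 1.0000
Σ (Xₖ−Xₖ₋₁)(Yₖ+Yₖ₋₁) = (1/8)(0.0150+0.0000) + (1/8)(0.0450+0.0150) + (1/8)(0.1040+0.0450) + (1/8)(0.1960+0.1040) + (1/8)(0.3250+0.1960) + (1/8)(0.4730+0.3250) + (1/8)(0.7270+0.4730) + (1/8)(1.0000+0.7270)
  = 0.0019 + 0.0075 + 0.0186 + 0.0375 + 0.0651 + 0.0998 + 0.1500 + 0.2159 = 0.5963
G = 1 − 0.5963 = 0.4037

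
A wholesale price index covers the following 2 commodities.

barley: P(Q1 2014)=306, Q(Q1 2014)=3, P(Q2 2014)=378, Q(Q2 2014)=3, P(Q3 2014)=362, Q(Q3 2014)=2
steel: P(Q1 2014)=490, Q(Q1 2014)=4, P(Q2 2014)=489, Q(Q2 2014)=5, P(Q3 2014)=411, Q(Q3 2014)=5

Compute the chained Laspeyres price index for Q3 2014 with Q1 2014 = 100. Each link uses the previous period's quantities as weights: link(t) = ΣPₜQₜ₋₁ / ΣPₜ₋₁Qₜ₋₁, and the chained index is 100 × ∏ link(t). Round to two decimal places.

Link Q1 2014→Q2 2014:
ΣP(Q2 2014)Q(Q1 2014) = 378×3 + 489×4 = 1134 + 1956 = 3090
ΣP(Q1 2014)Q(Q1 2014) = 306×3 + 490×4 = 918 + 1960 = 2878
link = 3090/2878 = 1.073662
Link Q2 2014→Q3 2014:
ΣP(Q3 2014)Q(Q2 2014) = 362×3 + 411×5 = 1086 + 2055 = 3141
ΣP(Q2 2014)Q(Q2 2014) = 378×3 + 489×5 = 1134 + 2445 = 3579
link = 3141/3579 = 0.877619
Chained index = 100 × 1.073662 × 0.877619 = 94.2267

94.23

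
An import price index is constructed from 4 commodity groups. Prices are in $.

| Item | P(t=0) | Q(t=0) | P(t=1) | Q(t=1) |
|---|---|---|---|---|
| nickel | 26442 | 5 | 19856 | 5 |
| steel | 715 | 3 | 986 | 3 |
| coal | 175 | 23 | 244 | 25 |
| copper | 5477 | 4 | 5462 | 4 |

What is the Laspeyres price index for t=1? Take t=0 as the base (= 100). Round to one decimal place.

80.9

Laspeyres price index uses base-period quantities as weights.
ΣP(t=1)·Q(t=0) = 19856×5 + 986×3 + 244×23 + 5462×4 = 99280 + 2958 + 5612 + 21848 = 129698
ΣP(t=0)·Q(t=0) = 26442×5 + 715×3 + 175×23 + 5477×4 = 132210 + 2145 + 4025 + 21908 = 160288
Index = 129698 / 160288 × 100 = 80.9156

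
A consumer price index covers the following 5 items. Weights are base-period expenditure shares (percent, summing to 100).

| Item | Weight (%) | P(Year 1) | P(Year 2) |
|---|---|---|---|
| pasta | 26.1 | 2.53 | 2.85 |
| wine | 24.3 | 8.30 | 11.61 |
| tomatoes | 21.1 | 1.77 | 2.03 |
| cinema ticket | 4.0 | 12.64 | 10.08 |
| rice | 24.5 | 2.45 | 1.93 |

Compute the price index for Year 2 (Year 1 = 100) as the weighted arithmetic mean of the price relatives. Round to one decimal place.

110.1

pasta: 26.1 × (2.85/2.53) = 26.1 × 1.126482 = 29.4012
wine: 24.3 × (11.61/8.30) = 24.3 × 1.398795 = 33.9907
tomatoes: 21.1 × (2.03/1.77) = 21.1 × 1.146893 = 24.1994
cinema ticket: 4.0 × (10.08/12.64) = 4.0 × 0.797468 = 3.1899
rice: 24.5 × (1.93/2.45) = 24.5 × 0.787755 = 19.3000
Index = Σ wᵢ·(p₁ᵢ/p₀ᵢ) = 29.4012 + 33.9907 + 24.1994 + 3.1899 + 19.3000 = 110.0812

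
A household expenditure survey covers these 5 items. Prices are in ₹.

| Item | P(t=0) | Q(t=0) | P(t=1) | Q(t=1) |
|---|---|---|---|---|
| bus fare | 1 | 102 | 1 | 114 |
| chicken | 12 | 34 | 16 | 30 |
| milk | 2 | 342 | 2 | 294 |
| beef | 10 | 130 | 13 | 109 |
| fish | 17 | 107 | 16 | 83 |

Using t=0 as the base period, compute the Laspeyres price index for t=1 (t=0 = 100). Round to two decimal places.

109.71

Laspeyres price index uses base-period quantities as weights.
ΣP(t=1)·Q(t=0) = 1×102 + 16×34 + 2×342 + 13×130 + 16×107 = 102 + 544 + 684 + 1690 + 1712 = 4732
ΣP(t=0)·Q(t=0) = 1×102 + 12×34 + 2×342 + 10×130 + 17×107 = 102 + 408 + 684 + 1300 + 1819 = 4313
Index = 4732 / 4313 × 100 = 109.7148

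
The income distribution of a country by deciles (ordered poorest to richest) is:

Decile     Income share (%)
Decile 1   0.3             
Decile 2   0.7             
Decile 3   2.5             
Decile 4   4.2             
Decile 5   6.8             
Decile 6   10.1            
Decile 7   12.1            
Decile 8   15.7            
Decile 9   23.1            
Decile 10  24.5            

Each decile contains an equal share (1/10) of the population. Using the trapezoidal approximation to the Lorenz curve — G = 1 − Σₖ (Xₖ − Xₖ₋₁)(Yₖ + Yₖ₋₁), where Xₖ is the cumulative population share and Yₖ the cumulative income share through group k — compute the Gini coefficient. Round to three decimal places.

0.468

Cumulative income shares Yₖ: 0.0030, 0.0100, 0.0350, 0.0770, 0.1450, 0.2460, 0.3670, 0.5240, 0.7550, 1.0000
Σ (Xₖ−Xₖ₋₁)(Yₖ+Yₖ₋₁) = (1/10)(0.0030+0.0000) + (1/10)(0.0100+0.0030) + (1/10)(0.0350+0.0100) + (1/10)(0.0770+0.0350) + (1/10)(0.1450+0.0770) + (1/10)(0.2460+0.1450) + (1/10)(0.3670+0.2460) + (1/10)(0.5240+0.3670) + (1/10)(0.7550+0.5240) + (1/10)(1.0000+0.7550)
  = 0.0003 + 0.0013 + 0.0045 + 0.0112 + 0.0222 + 0.0391 + 0.0613 + 0.0891 + 0.1279 + 0.1755 = 0.5324
G = 1 − 0.5324 = 0.4676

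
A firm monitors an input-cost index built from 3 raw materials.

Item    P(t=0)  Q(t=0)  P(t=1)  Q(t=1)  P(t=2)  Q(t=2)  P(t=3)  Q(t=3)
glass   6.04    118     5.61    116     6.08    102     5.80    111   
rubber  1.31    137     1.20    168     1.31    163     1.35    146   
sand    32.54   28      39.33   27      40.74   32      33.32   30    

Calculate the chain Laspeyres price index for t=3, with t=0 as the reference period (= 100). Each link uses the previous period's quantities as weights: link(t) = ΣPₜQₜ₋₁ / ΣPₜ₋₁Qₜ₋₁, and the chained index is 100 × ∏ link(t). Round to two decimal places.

Link t=0→t=1:
ΣP(t=1)Q(t=0) = 5.61×118 + 1.20×137 + 39.33×28 = 661.98 + 164.4 + 1101.24 = 1927.62
ΣP(t=0)Q(t=0) = 6.04×118 + 1.31×137 + 32.54×28 = 712.72 + 179.47 + 911.12 = 1803.31
link = 1927.62/1803.31 = 1.068934
Link t=1→t=2:
ΣP(t=2)Q(t=1) = 6.08×116 + 1.31×168 + 40.74×27 = 705.28 + 220.08 + 1099.98 = 2025.34
ΣP(t=1)Q(t=1) = 5.61×116 + 1.20×168 + 39.33×27 = 650.76 + 201.6 + 1061.91 = 1914.27
link = 2025.34/1914.27 = 1.058022
Link t=2→t=3:
ΣP(t=3)Q(t=2) = 5.80×102 + 1.35×163 + 33.32×32 = 591.6 + 220.05 + 1066.24 = 1877.89
ΣP(t=2)Q(t=2) = 6.08×102 + 1.31×163 + 40.74×32 = 620.16 + 213.53 + 1303.68 = 2137.37
link = 1877.89/2137.37 = 0.878598
Chained index = 100 × 1.068934 × 1.058022 × 0.878598 = 99.3656

99.37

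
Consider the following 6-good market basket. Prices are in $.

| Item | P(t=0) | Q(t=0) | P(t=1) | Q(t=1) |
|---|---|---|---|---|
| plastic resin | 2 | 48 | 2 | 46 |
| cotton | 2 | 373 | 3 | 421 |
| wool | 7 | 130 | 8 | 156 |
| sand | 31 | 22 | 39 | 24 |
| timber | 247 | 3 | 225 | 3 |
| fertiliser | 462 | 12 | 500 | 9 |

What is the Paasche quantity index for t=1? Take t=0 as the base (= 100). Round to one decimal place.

Paasche quantity index uses current-period prices as weights.
ΣP(t=1)·Q(t=1) = 2×46 + 3×421 + 8×156 + 39×24 + 225×3 + 500×9 = 92 + 1263 + 1248 + 936 + 675 + 4500 = 8714
ΣP(t=1)·Q(t=0) = 2×48 + 3×373 + 8×130 + 39×22 + 225×3 + 500×12 = 96 + 1119 + 1040 + 858 + 675 + 6000 = 9788
Index = 8714 / 9788 × 100 = 89.0274

89.0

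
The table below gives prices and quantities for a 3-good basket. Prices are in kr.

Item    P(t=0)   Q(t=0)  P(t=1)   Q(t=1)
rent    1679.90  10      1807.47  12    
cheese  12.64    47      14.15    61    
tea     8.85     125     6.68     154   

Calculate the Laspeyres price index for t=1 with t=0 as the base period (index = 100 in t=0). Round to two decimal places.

Laspeyres price index uses base-period quantities as weights.
ΣP(t=1)·Q(t=0) = 1807.47×10 + 14.15×47 + 6.68×125 = 18074.7 + 665.05 + 835 = 19574.75
ΣP(t=0)·Q(t=0) = 1679.90×10 + 12.64×47 + 8.85×125 = 16799 + 594.08 + 1106.25 = 18499.33
Index = 19574.75 / 18499.33 × 100 = 105.8133

105.81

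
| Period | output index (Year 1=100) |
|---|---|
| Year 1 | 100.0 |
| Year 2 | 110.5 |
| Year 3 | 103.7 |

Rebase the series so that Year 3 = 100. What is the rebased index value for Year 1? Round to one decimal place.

Rebased(Year 1) = 100.0 / 103.7 × 100 = 96.4320

96.4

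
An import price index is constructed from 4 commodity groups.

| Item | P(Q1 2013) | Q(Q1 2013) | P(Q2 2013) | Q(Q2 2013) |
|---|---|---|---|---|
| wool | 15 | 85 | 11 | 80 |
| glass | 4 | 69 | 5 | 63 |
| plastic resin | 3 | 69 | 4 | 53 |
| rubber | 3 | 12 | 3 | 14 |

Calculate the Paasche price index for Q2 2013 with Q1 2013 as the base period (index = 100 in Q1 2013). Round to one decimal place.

Paasche price index uses current-period quantities as weights.
ΣP(Q2 2013)·Q(Q2 2013) = 11×80 + 5×63 + 4×53 + 3×14 = 880 + 315 + 212 + 42 = 1449
ΣP(Q1 2013)·Q(Q2 2013) = 15×80 + 4×63 + 3×53 + 3×14 = 1200 + 252 + 159 + 42 = 1653
Index = 1449 / 1653 × 100 = 87.6588

87.7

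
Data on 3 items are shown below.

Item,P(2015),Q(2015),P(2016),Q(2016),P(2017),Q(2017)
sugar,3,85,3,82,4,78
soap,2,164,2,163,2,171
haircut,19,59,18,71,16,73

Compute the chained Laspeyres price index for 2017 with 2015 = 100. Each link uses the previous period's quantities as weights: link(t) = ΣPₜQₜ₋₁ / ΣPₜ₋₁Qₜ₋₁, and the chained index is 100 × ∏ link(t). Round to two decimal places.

Link 2015→2016:
ΣP(2016)Q(2015) = 3×85 + 2×164 + 18×59 = 255 + 328 + 1062 = 1645
ΣP(2015)Q(2015) = 3×85 + 2×164 + 19×59 = 255 + 328 + 1121 = 1704
link = 1645/1704 = 0.965376
Link 2016→2017:
ΣP(2017)Q(2016) = 4×82 + 2×163 + 16×71 = 328 + 326 + 1136 = 1790
ΣP(2016)Q(2016) = 3×82 + 2×163 + 18×71 = 246 + 326 + 1278 = 1850
link = 1790/1850 = 0.967568
Chained index = 100 × 0.965376 × 0.967568 = 93.4066

93.41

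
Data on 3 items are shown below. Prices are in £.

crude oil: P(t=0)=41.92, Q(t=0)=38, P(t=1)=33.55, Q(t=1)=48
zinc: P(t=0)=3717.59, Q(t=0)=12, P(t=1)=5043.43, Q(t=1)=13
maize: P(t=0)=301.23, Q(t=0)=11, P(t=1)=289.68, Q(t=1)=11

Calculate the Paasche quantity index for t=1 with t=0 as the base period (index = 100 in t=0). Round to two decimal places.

108.28

Paasche quantity index uses current-period prices as weights.
ΣP(t=1)·Q(t=1) = 33.55×48 + 5043.43×13 + 289.68×11 = 1610.4 + 65564.59 + 3186.48 = 70361.47
ΣP(t=1)·Q(t=0) = 33.55×38 + 5043.43×12 + 289.68×11 = 1274.9 + 60521.16 + 3186.48 = 64982.54
Index = 70361.47 / 64982.54 × 100 = 108.2775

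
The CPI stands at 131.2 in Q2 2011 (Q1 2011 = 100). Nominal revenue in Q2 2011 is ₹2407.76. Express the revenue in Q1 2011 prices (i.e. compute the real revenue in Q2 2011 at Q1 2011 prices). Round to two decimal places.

1835.18

Real = Nominal ÷ (Index/100) = 2407.76 ÷ (131.2/100)
     = 2407.76 ÷ 1.312 = 1835.1829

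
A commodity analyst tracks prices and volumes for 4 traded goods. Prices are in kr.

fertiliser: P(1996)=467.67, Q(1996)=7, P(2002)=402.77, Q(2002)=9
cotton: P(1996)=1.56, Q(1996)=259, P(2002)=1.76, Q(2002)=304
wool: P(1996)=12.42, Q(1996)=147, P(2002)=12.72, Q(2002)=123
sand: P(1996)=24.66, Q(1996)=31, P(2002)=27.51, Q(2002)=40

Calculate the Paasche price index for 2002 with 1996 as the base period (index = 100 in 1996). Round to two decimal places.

Paasche price index uses current-period quantities as weights.
ΣP(2002)·Q(2002) = 402.77×9 + 1.76×304 + 12.72×123 + 27.51×40 = 3624.93 + 535.04 + 1564.56 + 1100.4 = 6824.93
ΣP(1996)·Q(2002) = 467.67×9 + 1.56×304 + 12.42×123 + 24.66×40 = 4209.03 + 474.24 + 1527.66 + 986.4 = 7197.33
Index = 6824.93 / 7197.33 × 100 = 94.8259

94.83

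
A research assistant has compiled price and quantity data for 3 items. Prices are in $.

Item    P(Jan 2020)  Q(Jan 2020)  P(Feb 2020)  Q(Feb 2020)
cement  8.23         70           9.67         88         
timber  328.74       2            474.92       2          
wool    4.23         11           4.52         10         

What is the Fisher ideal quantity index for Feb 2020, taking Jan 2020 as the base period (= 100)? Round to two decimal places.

Laspeyres component (base-period weights):
ΣP(Jan 2020)Q(Feb 2020) = 8.23×88 + 328.74×2 + 4.23×10 = 724.24 + 657.48 + 42.3 = 1424.02
ΣP(Jan 2020)Q(Jan 2020) = 8.23×70 + 328.74×2 + 4.23×11 = 576.1 + 657.48 + 46.53 = 1280.11
L = 1424.02 / 1280.11 × 100 = 111.2420
Paasche component (current-period weights):
ΣP(Feb 2020)Q(Feb 2020) = 9.67×88 + 474.92×2 + 4.52×10 = 850.96 + 949.84 + 45.2 = 1846
ΣP(Feb 2020)Q(Jan 2020) = 9.67×70 + 474.92×2 + 4.52×11 = 676.9 + 949.84 + 49.72 = 1676.46
P = 1846 / 1676.46 × 100 = 110.1130
Fisher = √(L × P) = √(111.2420 × 110.1130) = 110.6760

110.68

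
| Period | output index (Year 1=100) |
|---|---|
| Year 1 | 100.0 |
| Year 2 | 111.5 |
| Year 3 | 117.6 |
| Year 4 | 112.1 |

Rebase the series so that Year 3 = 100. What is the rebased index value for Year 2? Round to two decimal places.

94.81

Rebased(Year 2) = 111.5 / 117.6 × 100 = 94.8129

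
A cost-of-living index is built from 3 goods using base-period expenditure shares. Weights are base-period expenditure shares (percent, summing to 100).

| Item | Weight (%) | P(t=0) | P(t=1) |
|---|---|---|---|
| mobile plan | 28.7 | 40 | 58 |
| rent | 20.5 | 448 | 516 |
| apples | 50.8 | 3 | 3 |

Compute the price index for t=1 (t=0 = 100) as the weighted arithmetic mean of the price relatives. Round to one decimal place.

116.0

mobile plan: 28.7 × (58/40) = 28.7 × 1.450000 = 41.6150
rent: 20.5 × (516/448) = 20.5 × 1.151786 = 23.6116
apples: 50.8 × (3/3) = 50.8 × 1.000000 = 50.8000
Index = Σ wᵢ·(p₁ᵢ/p₀ᵢ) = 41.6150 + 23.6116 + 50.8000 = 116.0266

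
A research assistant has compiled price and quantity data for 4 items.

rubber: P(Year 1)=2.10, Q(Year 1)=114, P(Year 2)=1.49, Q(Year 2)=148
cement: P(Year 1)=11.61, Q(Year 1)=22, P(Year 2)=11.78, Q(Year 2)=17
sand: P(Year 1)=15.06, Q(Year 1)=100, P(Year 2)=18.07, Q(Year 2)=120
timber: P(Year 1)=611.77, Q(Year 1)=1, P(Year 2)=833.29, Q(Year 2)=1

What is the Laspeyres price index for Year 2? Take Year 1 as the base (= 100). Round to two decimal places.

117.48

Laspeyres price index uses base-period quantities as weights.
ΣP(Year 2)·Q(Year 1) = 1.49×114 + 11.78×22 + 18.07×100 + 833.29×1 = 169.86 + 259.16 + 1807 + 833.29 = 3069.31
ΣP(Year 1)·Q(Year 1) = 2.10×114 + 11.61×22 + 15.06×100 + 611.77×1 = 239.4 + 255.42 + 1506 + 611.77 = 2612.59
Index = 3069.31 / 2612.59 × 100 = 117.4815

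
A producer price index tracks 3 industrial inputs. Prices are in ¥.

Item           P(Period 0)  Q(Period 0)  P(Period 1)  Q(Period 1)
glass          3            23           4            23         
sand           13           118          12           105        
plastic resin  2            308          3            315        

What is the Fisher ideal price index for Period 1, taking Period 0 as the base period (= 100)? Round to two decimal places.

Laspeyres component (base-period weights):
ΣP(Period 1)Q(Period 0) = 4×23 + 12×118 + 3×308 = 92 + 1416 + 924 = 2432
ΣP(Period 0)Q(Period 0) = 3×23 + 13×118 + 2×308 = 69 + 1534 + 616 = 2219
L = 2432 / 2219 × 100 = 109.5989
Paasche component (current-period weights):
ΣP(Period 1)Q(Period 1) = 4×23 + 12×105 + 3×315 = 92 + 1260 + 945 = 2297
ΣP(Period 0)Q(Period 1) = 3×23 + 13×105 + 2×315 = 69 + 1365 + 630 = 2064
P = 2297 / 2064 × 100 = 111.2888
Fisher = √(L × P) = √(109.5989 × 111.2888) = 110.4406

110.44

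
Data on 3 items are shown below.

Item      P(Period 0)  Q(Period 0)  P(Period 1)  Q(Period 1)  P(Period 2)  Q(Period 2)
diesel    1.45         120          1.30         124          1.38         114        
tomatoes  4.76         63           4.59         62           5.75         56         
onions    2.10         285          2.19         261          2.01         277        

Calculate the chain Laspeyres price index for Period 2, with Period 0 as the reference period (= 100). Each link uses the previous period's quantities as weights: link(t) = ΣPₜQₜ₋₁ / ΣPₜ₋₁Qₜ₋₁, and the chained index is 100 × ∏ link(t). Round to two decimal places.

Link Period 0→Period 1:
ΣP(Period 1)Q(Period 0) = 1.30×120 + 4.59×63 + 2.19×285 = 156 + 289.17 + 624.15 = 1069.32
ΣP(Period 0)Q(Period 0) = 1.45×120 + 4.76×63 + 2.10×285 = 174 + 299.88 + 598.5 = 1072.38
link = 1069.32/1072.38 = 0.997147
Link Period 1→Period 2:
ΣP(Period 2)Q(Period 1) = 1.38×124 + 5.75×62 + 2.01×261 = 171.12 + 356.5 + 524.61 = 1052.23
ΣP(Period 1)Q(Period 1) = 1.30×124 + 4.59×62 + 2.19×261 = 161.2 + 284.58 + 571.59 = 1017.37
link = 1052.23/1017.37 = 1.034265
Chained index = 100 × 0.997147 × 1.034265 = 103.1314

103.13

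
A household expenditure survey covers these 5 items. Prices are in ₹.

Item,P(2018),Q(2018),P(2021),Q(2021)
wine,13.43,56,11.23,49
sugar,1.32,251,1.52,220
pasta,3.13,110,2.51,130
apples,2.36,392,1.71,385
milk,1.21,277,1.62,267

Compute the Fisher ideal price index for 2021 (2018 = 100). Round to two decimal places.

Laspeyres component (base-period weights):
ΣP(2021)Q(2018) = 11.23×56 + 1.52×251 + 2.51×110 + 1.71×392 + 1.62×277 = 628.88 + 381.52 + 276.1 + 670.32 + 448.74 = 2405.56
ΣP(2018)Q(2018) = 13.43×56 + 1.32×251 + 3.13×110 + 2.36×392 + 1.21×277 = 752.08 + 331.32 + 344.3 + 925.12 + 335.17 = 2687.99
L = 2405.56 / 2687.99 × 100 = 89.4929
Paasche component (current-period weights):
ΣP(2021)Q(2021) = 11.23×49 + 1.52×220 + 2.51×130 + 1.71×385 + 1.62×267 = 550.27 + 334.4 + 326.3 + 658.35 + 432.54 = 2301.86
ΣP(2018)Q(2021) = 13.43×49 + 1.32×220 + 3.13×130 + 2.36×385 + 1.21×267 = 658.07 + 290.4 + 406.9 + 908.6 + 323.07 = 2587.04
P = 2301.86 / 2587.04 × 100 = 88.9766
Fisher = √(L × P) = √(89.4929 × 88.9766) = 89.2344

89.23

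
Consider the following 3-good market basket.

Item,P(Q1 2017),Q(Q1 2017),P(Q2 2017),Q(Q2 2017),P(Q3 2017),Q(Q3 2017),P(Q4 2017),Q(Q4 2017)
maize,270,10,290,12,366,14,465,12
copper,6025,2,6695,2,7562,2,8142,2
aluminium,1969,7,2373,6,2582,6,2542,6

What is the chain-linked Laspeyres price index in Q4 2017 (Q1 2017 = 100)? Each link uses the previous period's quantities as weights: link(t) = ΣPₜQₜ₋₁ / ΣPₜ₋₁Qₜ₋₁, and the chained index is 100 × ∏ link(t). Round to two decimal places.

138.14

Link Q1 2017→Q2 2017:
ΣP(Q2 2017)Q(Q1 2017) = 290×10 + 6695×2 + 2373×7 = 2900 + 13390 + 16611 = 32901
ΣP(Q1 2017)Q(Q1 2017) = 270×10 + 6025×2 + 1969×7 = 2700 + 12050 + 13783 = 28533
link = 32901/28533 = 1.153086
Link Q2 2017→Q3 2017:
ΣP(Q3 2017)Q(Q2 2017) = 366×12 + 7562×2 + 2582×6 = 4392 + 15124 + 15492 = 35008
ΣP(Q2 2017)Q(Q2 2017) = 290×12 + 6695×2 + 2373×6 = 3480 + 13390 + 14238 = 31108
link = 35008/31108 = 1.125370
Link Q3 2017→Q4 2017:
ΣP(Q4 2017)Q(Q3 2017) = 465×14 + 8142×2 + 2542×6 = 6510 + 16284 + 15252 = 38046
ΣP(Q3 2017)Q(Q3 2017) = 366×14 + 7562×2 + 2582×6 = 5124 + 15124 + 15492 = 35740
link = 38046/35740 = 1.064522
Chained index = 100 × 1.153086 × 1.125370 × 1.064522 = 138.1374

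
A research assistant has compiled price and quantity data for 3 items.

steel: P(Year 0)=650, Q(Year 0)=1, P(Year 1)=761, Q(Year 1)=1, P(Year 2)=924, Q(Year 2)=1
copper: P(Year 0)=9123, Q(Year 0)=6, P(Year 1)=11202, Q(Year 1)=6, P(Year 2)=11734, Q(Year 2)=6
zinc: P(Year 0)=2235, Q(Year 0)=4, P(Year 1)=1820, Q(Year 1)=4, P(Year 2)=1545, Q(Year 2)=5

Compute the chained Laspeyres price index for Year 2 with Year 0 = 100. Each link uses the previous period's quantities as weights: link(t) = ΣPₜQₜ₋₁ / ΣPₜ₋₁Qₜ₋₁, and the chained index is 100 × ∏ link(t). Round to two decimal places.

120.49

Link Year 0→Year 1:
ΣP(Year 1)Q(Year 0) = 761×1 + 11202×6 + 1820×4 = 761 + 67212 + 7280 = 75253
ΣP(Year 0)Q(Year 0) = 650×1 + 9123×6 + 2235×4 = 650 + 54738 + 8940 = 64328
link = 75253/64328 = 1.169833
Link Year 1→Year 2:
ΣP(Year 2)Q(Year 1) = 924×1 + 11734×6 + 1545×4 = 924 + 70404 + 6180 = 77508
ΣP(Year 1)Q(Year 1) = 761×1 + 11202×6 + 1820×4 = 761 + 67212 + 7280 = 75253
link = 77508/75253 = 1.029966
Chained index = 100 × 1.169833 × 1.029966 = 120.4887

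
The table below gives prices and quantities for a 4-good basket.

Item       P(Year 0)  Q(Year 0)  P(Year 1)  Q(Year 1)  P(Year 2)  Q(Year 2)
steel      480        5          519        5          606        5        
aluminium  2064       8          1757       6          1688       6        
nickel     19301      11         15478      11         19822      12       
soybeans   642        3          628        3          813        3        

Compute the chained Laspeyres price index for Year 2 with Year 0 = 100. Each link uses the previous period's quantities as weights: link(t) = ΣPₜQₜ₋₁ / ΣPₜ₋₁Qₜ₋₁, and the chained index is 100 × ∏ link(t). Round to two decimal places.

102.11

Link Year 0→Year 1:
ΣP(Year 1)Q(Year 0) = 519×5 + 1757×8 + 15478×11 + 628×3 = 2595 + 14056 + 170258 + 1884 = 188793
ΣP(Year 0)Q(Year 0) = 480×5 + 2064×8 + 19301×11 + 642×3 = 2400 + 16512 + 212311 + 1926 = 233149
link = 188793/233149 = 0.809753
Link Year 1→Year 2:
ΣP(Year 2)Q(Year 1) = 606×5 + 1688×6 + 19822×11 + 813×3 = 3030 + 10128 + 218042 + 2439 = 233639
ΣP(Year 1)Q(Year 1) = 519×5 + 1757×6 + 15478×11 + 628×3 = 2595 + 10542 + 170258 + 1884 = 185279
link = 233639/185279 = 1.261012
Chained index = 100 × 0.809753 × 1.261012 = 102.1108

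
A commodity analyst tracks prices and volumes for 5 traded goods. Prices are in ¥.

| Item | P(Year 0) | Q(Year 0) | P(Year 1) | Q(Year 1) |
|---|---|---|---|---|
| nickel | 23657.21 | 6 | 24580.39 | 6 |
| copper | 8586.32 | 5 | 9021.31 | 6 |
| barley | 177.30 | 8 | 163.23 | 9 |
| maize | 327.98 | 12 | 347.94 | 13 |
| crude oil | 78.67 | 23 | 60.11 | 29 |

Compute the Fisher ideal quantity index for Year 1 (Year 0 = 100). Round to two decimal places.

Laspeyres component (base-period weights):
ΣP(Year 0)Q(Year 1) = 23657.21×6 + 8586.32×6 + 177.30×9 + 327.98×13 + 78.67×29 = 141943.26 + 51517.92 + 1595.7 + 4263.74 + 2281.43 = 201602.05
ΣP(Year 0)Q(Year 0) = 23657.21×6 + 8586.32×5 + 177.30×8 + 327.98×12 + 78.67×23 = 141943.26 + 42931.6 + 1418.4 + 3935.76 + 1809.41 = 192038.43
L = 201602.05 / 192038.43 × 100 = 104.9801
Paasche component (current-period weights):
ΣP(Year 1)Q(Year 1) = 24580.39×6 + 9021.31×6 + 163.23×9 + 347.94×13 + 60.11×29 = 147482.34 + 54127.86 + 1469.07 + 4523.22 + 1743.19 = 209345.68
ΣP(Year 1)Q(Year 0) = 24580.39×6 + 9021.31×5 + 163.23×8 + 347.94×12 + 60.11×23 = 147482.34 + 45106.55 + 1305.84 + 4175.28 + 1382.53 = 199452.54
P = 209345.68 / 199452.54 × 100 = 104.9601
Fisher = √(L × P) = √(104.9801 × 104.9601) = 104.9701

104.97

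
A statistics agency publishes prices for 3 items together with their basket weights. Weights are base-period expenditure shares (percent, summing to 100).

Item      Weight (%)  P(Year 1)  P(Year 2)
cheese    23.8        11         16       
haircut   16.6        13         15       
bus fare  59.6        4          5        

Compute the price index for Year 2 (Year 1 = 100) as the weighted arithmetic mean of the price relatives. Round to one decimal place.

128.3

cheese: 23.8 × (16/11) = 23.8 × 1.454545 = 34.6182
haircut: 16.6 × (15/13) = 16.6 × 1.153846 = 19.1538
bus fare: 59.6 × (5/4) = 59.6 × 1.250000 = 74.5000
Index = Σ wᵢ·(p₁ᵢ/p₀ᵢ) = 34.6182 + 19.1538 + 74.5000 = 128.2720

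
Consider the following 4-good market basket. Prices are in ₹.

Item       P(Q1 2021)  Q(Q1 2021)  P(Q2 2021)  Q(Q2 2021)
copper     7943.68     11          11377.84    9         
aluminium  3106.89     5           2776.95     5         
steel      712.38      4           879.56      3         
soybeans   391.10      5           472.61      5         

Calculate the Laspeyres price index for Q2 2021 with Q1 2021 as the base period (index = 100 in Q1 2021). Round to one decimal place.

Laspeyres price index uses base-period quantities as weights.
ΣP(Q2 2021)·Q(Q1 2021) = 11377.84×11 + 2776.95×5 + 879.56×4 + 472.61×5 = 125156.24 + 13884.75 + 3518.24 + 2363.05 = 144922.28
ΣP(Q1 2021)·Q(Q1 2021) = 7943.68×11 + 3106.89×5 + 712.38×4 + 391.10×5 = 87380.48 + 15534.45 + 2849.52 + 1955.5 = 107719.95
Index = 144922.28 / 107719.95 × 100 = 134.5362

134.5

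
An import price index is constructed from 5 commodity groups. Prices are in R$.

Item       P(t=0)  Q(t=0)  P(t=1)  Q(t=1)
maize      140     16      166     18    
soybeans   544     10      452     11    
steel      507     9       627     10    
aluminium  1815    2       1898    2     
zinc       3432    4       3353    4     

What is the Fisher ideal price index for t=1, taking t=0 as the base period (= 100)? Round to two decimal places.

101.54

Laspeyres component (base-period weights):
ΣP(t=1)Q(t=0) = 166×16 + 452×10 + 627×9 + 1898×2 + 3353×4 = 2656 + 4520 + 5643 + 3796 + 13412 = 30027
ΣP(t=0)Q(t=0) = 140×16 + 544×10 + 507×9 + 1815×2 + 3432×4 = 2240 + 5440 + 4563 + 3630 + 13728 = 29601
L = 30027 / 29601 × 100 = 101.4391
Paasche component (current-period weights):
ΣP(t=1)Q(t=1) = 166×18 + 452×11 + 627×10 + 1898×2 + 3353×4 = 2988 + 4972 + 6270 + 3796 + 13412 = 31438
ΣP(t=0)Q(t=1) = 140×18 + 544×11 + 507×10 + 1815×2 + 3432×4 = 2520 + 5984 + 5070 + 3630 + 13728 = 30932
P = 31438 / 30932 × 100 = 101.6358
Fisher = √(L × P) = √(101.4391 × 101.6358) = 101.5374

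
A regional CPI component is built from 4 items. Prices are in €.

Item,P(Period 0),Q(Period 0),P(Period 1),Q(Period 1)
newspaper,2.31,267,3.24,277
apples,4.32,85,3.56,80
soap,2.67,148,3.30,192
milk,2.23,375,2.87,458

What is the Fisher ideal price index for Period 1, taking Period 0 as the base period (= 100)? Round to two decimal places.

Laspeyres component (base-period weights):
ΣP(Period 1)Q(Period 0) = 3.24×267 + 3.56×85 + 3.30×148 + 2.87×375 = 865.08 + 302.6 + 488.4 + 1076.25 = 2732.33
ΣP(Period 0)Q(Period 0) = 2.31×267 + 4.32×85 + 2.67×148 + 2.23×375 = 616.77 + 367.2 + 395.16 + 836.25 = 2215.38
L = 2732.33 / 2215.38 × 100 = 123.3346
Paasche component (current-period weights):
ΣP(Period 1)Q(Period 1) = 3.24×277 + 3.56×80 + 3.30×192 + 2.87×458 = 897.48 + 284.8 + 633.6 + 1314.46 = 3130.34
ΣP(Period 0)Q(Period 1) = 2.31×277 + 4.32×80 + 2.67×192 + 2.23×458 = 639.87 + 345.6 + 512.64 + 1021.34 = 2519.45
P = 3130.34 / 2519.45 × 100 = 124.2470
Fisher = √(L × P) = √(123.3346 × 124.2470) = 123.7899

123.79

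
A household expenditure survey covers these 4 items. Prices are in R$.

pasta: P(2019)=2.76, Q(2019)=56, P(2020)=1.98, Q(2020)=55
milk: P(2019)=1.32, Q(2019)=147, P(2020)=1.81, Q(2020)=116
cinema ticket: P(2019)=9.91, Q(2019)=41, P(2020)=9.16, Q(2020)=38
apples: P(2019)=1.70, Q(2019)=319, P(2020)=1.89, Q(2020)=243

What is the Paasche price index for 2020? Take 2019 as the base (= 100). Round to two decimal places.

102.89

Paasche price index uses current-period quantities as weights.
ΣP(2020)·Q(2020) = 1.98×55 + 1.81×116 + 9.16×38 + 1.89×243 = 108.9 + 209.96 + 348.08 + 459.27 = 1126.21
ΣP(2019)·Q(2020) = 2.76×55 + 1.32×116 + 9.91×38 + 1.70×243 = 151.8 + 153.12 + 376.58 + 413.1 = 1094.6
Index = 1126.21 / 1094.6 × 100 = 102.8878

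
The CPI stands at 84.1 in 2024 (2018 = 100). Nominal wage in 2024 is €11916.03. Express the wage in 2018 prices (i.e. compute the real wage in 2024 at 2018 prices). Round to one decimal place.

14168.9

Real = Nominal ÷ (Index/100) = 11916.03 ÷ (84.1/100)
     = 11916.03 ÷ 0.841 = 14168.8823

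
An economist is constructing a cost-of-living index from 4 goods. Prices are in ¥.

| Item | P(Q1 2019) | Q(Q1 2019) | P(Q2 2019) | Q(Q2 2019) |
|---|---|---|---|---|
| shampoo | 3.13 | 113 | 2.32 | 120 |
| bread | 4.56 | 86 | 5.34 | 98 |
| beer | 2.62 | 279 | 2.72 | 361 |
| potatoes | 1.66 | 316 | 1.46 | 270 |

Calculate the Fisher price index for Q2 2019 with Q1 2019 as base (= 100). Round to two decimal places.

Laspeyres component (base-period weights):
ΣP(Q2 2019)Q(Q1 2019) = 2.32×113 + 5.34×86 + 2.72×279 + 1.46×316 = 262.16 + 459.24 + 758.88 + 461.36 = 1941.64
ΣP(Q1 2019)Q(Q1 2019) = 3.13×113 + 4.56×86 + 2.62×279 + 1.66×316 = 353.69 + 392.16 + 730.98 + 524.56 = 2001.39
L = 1941.64 / 2001.39 × 100 = 97.0146
Paasche component (current-period weights):
ΣP(Q2 2019)Q(Q2 2019) = 2.32×120 + 5.34×98 + 2.72×361 + 1.46×270 = 278.4 + 523.32 + 981.92 + 394.2 = 2177.84
ΣP(Q1 2019)Q(Q2 2019) = 3.13×120 + 4.56×98 + 2.62×361 + 1.66×270 = 375.6 + 446.88 + 945.82 + 448.2 = 2216.5
P = 2177.84 / 2216.5 × 100 = 98.2558
Fisher = √(L × P) = √(97.0146 × 98.2558) = 97.6332

97.63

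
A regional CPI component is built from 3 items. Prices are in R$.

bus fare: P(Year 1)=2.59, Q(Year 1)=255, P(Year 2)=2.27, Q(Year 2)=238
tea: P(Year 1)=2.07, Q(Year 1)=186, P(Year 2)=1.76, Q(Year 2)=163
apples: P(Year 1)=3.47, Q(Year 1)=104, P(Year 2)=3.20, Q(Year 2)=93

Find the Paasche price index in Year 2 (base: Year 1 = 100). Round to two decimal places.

88.11

Paasche price index uses current-period quantities as weights.
ΣP(Year 2)·Q(Year 2) = 2.27×238 + 1.76×163 + 3.20×93 = 540.26 + 286.88 + 297.6 = 1124.74
ΣP(Year 1)·Q(Year 2) = 2.59×238 + 2.07×163 + 3.47×93 = 616.42 + 337.41 + 322.71 = 1276.54
Index = 1124.74 / 1276.54 × 100 = 88.1085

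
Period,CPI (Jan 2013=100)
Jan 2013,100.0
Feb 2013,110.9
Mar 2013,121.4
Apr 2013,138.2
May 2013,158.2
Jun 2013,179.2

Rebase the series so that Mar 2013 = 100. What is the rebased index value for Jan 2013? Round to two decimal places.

82.37

Rebased(Jan 2013) = 100.0 / 121.4 × 100 = 82.3723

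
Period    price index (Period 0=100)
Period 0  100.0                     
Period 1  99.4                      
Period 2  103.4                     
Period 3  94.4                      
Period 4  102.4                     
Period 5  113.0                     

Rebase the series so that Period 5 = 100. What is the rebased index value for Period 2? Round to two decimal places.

Rebased(Period 2) = 103.4 / 113.0 × 100 = 91.5044

91.50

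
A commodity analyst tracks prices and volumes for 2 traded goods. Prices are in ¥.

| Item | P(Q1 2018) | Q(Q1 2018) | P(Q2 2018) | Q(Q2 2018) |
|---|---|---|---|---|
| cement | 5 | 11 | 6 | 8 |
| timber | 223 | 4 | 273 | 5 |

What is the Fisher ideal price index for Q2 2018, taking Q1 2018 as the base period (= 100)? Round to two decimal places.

122.31

Laspeyres component (base-period weights):
ΣP(Q2 2018)Q(Q1 2018) = 6×11 + 273×4 = 66 + 1092 = 1158
ΣP(Q1 2018)Q(Q1 2018) = 5×11 + 223×4 = 55 + 892 = 947
L = 1158 / 947 × 100 = 122.2809
Paasche component (current-period weights):
ΣP(Q2 2018)Q(Q2 2018) = 6×8 + 273×5 = 48 + 1365 = 1413
ΣP(Q1 2018)Q(Q2 2018) = 5×8 + 223×5 = 40 + 1115 = 1155
P = 1413 / 1155 × 100 = 122.3377
Fisher = √(L × P) = √(122.2809 × 122.3377) = 122.3093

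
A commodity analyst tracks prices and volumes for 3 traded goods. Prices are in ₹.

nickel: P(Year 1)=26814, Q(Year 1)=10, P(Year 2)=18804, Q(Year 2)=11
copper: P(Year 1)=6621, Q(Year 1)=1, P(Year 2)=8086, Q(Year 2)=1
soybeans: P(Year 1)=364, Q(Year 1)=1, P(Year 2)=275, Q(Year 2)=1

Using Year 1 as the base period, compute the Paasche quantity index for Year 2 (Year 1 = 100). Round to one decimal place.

Paasche quantity index uses current-period prices as weights.
ΣP(Year 2)·Q(Year 2) = 18804×11 + 8086×1 + 275×1 = 206844 + 8086 + 275 = 215205
ΣP(Year 2)·Q(Year 1) = 18804×10 + 8086×1 + 275×1 = 188040 + 8086 + 275 = 196401
Index = 215205 / 196401 × 100 = 109.5743

109.6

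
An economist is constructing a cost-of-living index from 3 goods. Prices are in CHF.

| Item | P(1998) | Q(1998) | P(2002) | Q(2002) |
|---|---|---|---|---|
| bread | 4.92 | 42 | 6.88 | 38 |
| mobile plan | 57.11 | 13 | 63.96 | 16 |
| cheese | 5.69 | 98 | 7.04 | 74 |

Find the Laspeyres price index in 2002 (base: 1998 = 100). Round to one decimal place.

Laspeyres price index uses base-period quantities as weights.
ΣP(2002)·Q(1998) = 6.88×42 + 63.96×13 + 7.04×98 = 288.96 + 831.48 + 689.92 = 1810.36
ΣP(1998)·Q(1998) = 4.92×42 + 57.11×13 + 5.69×98 = 206.64 + 742.43 + 557.62 = 1506.69
Index = 1810.36 / 1506.69 × 100 = 120.1548

120.2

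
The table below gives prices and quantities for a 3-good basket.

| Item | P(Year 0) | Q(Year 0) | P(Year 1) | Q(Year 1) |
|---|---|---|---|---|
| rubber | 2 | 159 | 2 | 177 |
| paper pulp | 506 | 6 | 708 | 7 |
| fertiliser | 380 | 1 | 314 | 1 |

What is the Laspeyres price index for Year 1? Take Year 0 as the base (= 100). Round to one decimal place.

130.7

Laspeyres price index uses base-period quantities as weights.
ΣP(Year 1)·Q(Year 0) = 2×159 + 708×6 + 314×1 = 318 + 4248 + 314 = 4880
ΣP(Year 0)·Q(Year 0) = 2×159 + 506×6 + 380×1 = 318 + 3036 + 380 = 3734
Index = 4880 / 3734 × 100 = 130.6909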